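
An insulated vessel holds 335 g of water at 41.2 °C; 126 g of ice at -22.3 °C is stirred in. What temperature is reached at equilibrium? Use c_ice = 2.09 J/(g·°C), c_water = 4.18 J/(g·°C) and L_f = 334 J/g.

Sum of m c ΔT and latent-heat terms is zero:
warm ice to 0 °C: 126·2.09·(0 − (-22.3)) = 5872.5; fusion: m_ice L_f = 126·334 = 42084; warm the meltwater: 526.68 T; water: 1400.3(T − 41.2)
1927 T = 57692 − 47956 = 9735.9
T ≈ 5.05 °C. Since T > 0 °C, the all-ice-melts assumption holds.

T_f ≈ 5.1 °C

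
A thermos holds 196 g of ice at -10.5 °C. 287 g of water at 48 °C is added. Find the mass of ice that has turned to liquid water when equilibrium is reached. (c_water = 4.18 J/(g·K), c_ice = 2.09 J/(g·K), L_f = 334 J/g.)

m_melted ≈ 160 g

Heat available from the water dropping to 0 °C: 287×4.18×48 = 57584 J.
Warming the ice to 0 °C takes 196×2.09×10.5 = 4301.2 J, leaving 53282 J for melting.
Fully melting the ice requires m_ice L_f = 196×334 = 65464 J.
53282 J < 65464 J, so only part of the ice melts and the system sits at 0 °C.
m_melt = 53282 / L_f = 159.5 g.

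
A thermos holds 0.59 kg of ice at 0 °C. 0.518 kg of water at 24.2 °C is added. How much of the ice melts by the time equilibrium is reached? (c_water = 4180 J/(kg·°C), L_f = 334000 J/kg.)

Water can give up m c ΔT = 0.518×4180×24.2 = 52399 J before reaching 0 °C.
To melt every bit of ice: 0.59×334000 = 197060 J.
Since 52399 < 197060 J, not all the ice melts; equilibrium is at 0 °C.
Mass melted = 52399/334000 ≈ 0.1569 kg.

m_melted ≈ 0.157 kg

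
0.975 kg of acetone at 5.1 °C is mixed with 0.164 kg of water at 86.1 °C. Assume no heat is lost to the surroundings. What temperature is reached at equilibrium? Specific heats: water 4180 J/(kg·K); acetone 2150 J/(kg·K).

Setting the total heat transfer to zero:
0.164*4180*(T − 86.1) + 0.975*2150*(T − 5.1) = 0
2781.8 T = 69714
T = 69714 / 2781.8 = 25.1 °C

T_f ≈ 25.1 °C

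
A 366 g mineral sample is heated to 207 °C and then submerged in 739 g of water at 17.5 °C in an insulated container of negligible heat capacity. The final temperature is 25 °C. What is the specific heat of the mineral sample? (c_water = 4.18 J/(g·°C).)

c ≈ 0.348 J/(g·°C)

Heat gained plus heat lost sum to zero:
366×c×(25 − 207) + 739×4.18×(25 − 17.5) = 0
-66612 c = -23168
c = -23168/-66612 ≈ 0.3478 J/(g·°C)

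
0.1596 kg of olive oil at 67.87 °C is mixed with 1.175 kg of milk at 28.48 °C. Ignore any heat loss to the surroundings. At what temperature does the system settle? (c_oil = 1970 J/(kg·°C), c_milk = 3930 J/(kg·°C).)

T_f ≈ 31.0 °C

Heat lost by the oil equals heat gained by the milk:
0.1596×1970×(67.87 − T) = 1.175×3930×(T − 28.48)
314.41(67.87 − T) = 4617.8(T − 28.48)
4932.2 T = 152853  ⇒  T ≈ 30.99 °C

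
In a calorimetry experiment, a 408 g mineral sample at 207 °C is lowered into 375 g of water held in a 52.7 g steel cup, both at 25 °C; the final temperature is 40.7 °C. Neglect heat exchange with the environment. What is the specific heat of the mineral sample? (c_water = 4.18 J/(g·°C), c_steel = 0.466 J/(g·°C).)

Net heat exchanged in the isolated system is zero:
408·c·(40.7 − 207) + 375·4.18·(40.7 − 25) + 52.7·0.466·(40.7 − 25) = 0
-67850 c = -24995
c = -24995/-67850 ≈ 0.3684 J/(g·°C)

c ≈ 0.368 J/(g·°C)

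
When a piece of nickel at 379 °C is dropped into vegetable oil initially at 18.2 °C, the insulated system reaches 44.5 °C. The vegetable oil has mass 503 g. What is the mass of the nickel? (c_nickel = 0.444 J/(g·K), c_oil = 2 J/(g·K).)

Net heat exchanged in the isolated system is zero:
m×0.444×(44.5 − 379) + 503×2×(44.5 − 18.2) = 0
-148.52 m = -26458
m = -26458/-148.52 ≈ 178.1 g

m ≈ 178 g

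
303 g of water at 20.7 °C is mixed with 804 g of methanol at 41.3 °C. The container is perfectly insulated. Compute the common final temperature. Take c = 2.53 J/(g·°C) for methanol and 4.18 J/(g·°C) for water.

Heat lost by the methanol equals heat gained by the water:
804*2.53*(41.3 − T) = 303*4.18*(T − 20.7)
2034.1(41.3 − T) = 1266.5(T − 20.7)
3300.7 T = 110227  ⇒  T ≈ 33.40 °C

T_f ≈ 33.4 °C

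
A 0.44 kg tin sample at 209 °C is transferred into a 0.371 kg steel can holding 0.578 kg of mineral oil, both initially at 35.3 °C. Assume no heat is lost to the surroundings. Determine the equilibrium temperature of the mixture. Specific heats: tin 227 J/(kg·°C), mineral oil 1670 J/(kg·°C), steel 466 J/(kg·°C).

Heat gained plus heat lost sum to zero:
0.44*227*(T − 209) + 0.578*1670*(T − 35.3) + 0.371*466*(T − 35.3) = 0
99.88(T − 209) + 965.26(T − 35.3) + 172.89(T − 35.3) = 0
1238 T = 61051
T ≈ 49.31 °C

T_f ≈ 49.3 °C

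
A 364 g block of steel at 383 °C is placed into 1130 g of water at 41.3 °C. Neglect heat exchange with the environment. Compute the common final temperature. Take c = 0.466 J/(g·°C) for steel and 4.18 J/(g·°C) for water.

T_f ≈ 53.1 °C

Set heat shed by the hot body equal to heat absorbed by the cold body:
364×0.466×(383 − T) = 1130×4.18×(T − 41.3)
169.62(383 − T) = 4723.4(T − 41.3)
4893 T = 260042  ⇒  T ≈ 53.15 °C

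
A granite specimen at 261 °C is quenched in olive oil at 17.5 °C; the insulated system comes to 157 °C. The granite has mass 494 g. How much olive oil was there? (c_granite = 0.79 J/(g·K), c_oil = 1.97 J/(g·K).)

m ≈ 148 g

Let T be the final temperature. ΣQ_i = 0:
494×0.79×(157 − 261) + m×1.97×(157 − 17.5) = 0
274.81 m = 40587
m = 40587/274.81 ≈ 147.7 g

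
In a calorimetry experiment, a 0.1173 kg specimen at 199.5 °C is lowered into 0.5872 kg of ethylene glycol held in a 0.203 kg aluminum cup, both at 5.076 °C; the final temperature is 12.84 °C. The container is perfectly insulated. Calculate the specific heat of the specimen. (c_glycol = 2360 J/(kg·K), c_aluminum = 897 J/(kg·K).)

c ≈ 556 J/(kg·K)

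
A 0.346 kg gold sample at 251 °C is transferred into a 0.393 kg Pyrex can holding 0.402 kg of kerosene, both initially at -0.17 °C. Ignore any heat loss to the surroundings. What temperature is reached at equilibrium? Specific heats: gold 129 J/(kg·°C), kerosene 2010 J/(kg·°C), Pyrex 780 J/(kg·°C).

T_f ≈ 9.5 °C

T_f = Σ m_i c_i T_i / Σ m_i c_i:
T_f = (44.63·251 + 808.02·(-0.17) + 306.54·(-0.17)) / (44.63 + 808.02 + 306.54)
    = 11014 / 1159.2 ≈ 9.50 °C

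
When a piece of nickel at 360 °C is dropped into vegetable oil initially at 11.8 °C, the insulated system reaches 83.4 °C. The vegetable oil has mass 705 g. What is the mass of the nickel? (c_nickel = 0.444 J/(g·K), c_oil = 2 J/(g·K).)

|Q_nickel| = |Q_oil|:
m·0.444·(360 − 83.4) = 705·2·(83.4 − 11.8)
122.81 m = 100956  ⇒  m ≈ 822 g

m ≈ 822 g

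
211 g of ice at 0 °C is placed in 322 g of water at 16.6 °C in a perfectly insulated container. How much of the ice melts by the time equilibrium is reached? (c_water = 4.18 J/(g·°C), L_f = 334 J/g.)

m_melted ≈ 66.9 g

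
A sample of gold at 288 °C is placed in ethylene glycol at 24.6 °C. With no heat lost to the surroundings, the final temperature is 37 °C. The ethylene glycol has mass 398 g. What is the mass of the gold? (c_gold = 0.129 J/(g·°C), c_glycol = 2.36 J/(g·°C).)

m ≈ 360 g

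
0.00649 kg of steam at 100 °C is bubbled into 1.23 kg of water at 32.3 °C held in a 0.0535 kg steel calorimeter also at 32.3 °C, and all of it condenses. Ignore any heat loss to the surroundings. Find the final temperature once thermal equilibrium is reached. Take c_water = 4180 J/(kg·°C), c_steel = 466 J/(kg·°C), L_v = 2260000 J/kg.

T_f ≈ 35.5 °C

Energy conservation, ΣQ = 0:
steam→water at 100 °C releases m L_v = 0.00649·2260000 = 14667
  condensate cools 100→T: 0.00649·4180·(T − 100) = 27.13(T − 100)
  original water: 5141.4(T − 32.3)
  steel cup: 0.0535·466·(T − 32.3) = 24.93(T − 32.3)
5193.5 T = 14667 + 2712.8 + 166872 = 184253
T ≈ 35.48 °C, under the boiling point, so the assumption holds.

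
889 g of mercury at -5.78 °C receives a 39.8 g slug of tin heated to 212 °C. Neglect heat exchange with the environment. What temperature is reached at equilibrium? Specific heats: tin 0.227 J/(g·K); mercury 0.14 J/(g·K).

T_f is the heat-capacity-weighted average of the initial temperatures:
T_f = (9.035*212 + 124.46*(-5.78)) / (9.035 + 124.46)
    = 1196 / 133.49 ≈ 8.96 °C

T_f ≈ 9.0 °C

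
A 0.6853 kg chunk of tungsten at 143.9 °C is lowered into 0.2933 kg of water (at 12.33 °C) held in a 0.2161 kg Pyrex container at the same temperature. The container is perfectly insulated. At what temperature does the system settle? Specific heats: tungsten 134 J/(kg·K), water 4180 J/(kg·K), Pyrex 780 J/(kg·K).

T_f ≈ 20.5 °C

Taking heat into each body as positive, Σ m c ΔT = 0:
0.6853·134·(T − 143.9) + 0.2933·4180·(T − 12.33) + 0.2161·780·(T − 12.33) = 0
91.83(T − 143.9) + 1226(T − 12.33) + 168.56(T − 12.33) = 0
1486.4 T = 30409
T ≈ 20.46 °C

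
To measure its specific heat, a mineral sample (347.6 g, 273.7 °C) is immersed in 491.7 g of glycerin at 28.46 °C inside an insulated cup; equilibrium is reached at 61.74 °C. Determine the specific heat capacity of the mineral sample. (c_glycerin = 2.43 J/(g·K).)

Taking heat into each body as positive, Σ m c ΔT = 0:
347.6·c·(61.74 − 273.7) + 491.7·2.43·(61.74 − 28.46) = 0
-73677 c = -39764
c = -39764/-73677 ≈ 0.5397 J/(g·K)

c ≈ 0.54 J/(g·K)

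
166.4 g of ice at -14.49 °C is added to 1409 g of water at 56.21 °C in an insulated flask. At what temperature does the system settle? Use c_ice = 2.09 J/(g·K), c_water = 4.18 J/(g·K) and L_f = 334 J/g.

T_f ≈ 41.1 °C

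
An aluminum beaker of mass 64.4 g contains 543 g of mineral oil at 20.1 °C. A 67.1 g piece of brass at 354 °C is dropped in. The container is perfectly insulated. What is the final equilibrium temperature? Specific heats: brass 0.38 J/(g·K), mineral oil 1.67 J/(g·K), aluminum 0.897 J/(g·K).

T_f ≈ 28.7 °C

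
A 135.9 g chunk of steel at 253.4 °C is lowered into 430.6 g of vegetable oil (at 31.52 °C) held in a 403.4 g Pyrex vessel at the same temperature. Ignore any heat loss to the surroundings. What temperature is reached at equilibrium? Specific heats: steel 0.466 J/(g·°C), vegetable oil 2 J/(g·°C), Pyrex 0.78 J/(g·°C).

T_f ≈ 42.9 °C

T_f is the heat-capacity-weighted average of the initial temperatures:
T_f = (63.33*253.4 + 861.2*31.52 + 314.65*31.52) / (63.33 + 861.2 + 314.65)
    = 53111 / 1239.2 ≈ 42.86 °C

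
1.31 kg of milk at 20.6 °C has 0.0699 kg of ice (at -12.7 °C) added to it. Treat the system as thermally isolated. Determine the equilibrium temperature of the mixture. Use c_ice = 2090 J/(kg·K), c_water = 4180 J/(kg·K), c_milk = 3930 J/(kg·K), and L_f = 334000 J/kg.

Energy conservation, ΣQ = 0:
ice -12.7→0 °C: 0.0699·2090·12.7 = 1855.4
  fusion: m_ice L_f = 0.0699·334000 = 23347
  meltwater 0→T: 0.0699·4180·T = 292.18 T
  milk: 5148.3(T − 20.6)
5440.5 T = 106055 − 25202 = 80853
T ≈ 14.86 °C. Since T > 0 °C, the all-ice-melts assumption holds.

T_f ≈ 14.9 °C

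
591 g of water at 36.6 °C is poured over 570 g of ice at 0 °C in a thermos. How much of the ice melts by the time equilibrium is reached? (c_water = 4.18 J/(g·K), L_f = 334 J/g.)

Cooling the water to 0 °C releases 591·4.18·36.6 = 90416 J.
Melting all 570 g of ice would need 570·334 = 190380 J.
90416 J < 190380 J, so only part of the ice melts and the system sits at 0 °C.
m_melted·334 = 90416  ⇒  m_melted ≈ 270.7 g.

m_melted ≈ 271 g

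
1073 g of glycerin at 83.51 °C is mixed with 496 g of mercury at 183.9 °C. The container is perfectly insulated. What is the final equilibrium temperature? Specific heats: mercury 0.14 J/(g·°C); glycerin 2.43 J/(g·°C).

T_f ≈ 86.1 °C

T_f = Σ m_i c_i T_i / Σ m_i c_i:
T_f = (69.44*183.9 + 2607.4*83.51) / (69.44 + 2607.4)
    = 230513 / 2676.8 ≈ 86.11 °C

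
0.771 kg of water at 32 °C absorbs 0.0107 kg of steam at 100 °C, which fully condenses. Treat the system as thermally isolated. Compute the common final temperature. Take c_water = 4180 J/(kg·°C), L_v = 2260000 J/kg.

Setting the total heat transfer to zero:
latent heat released on condensation: 0.0107×2260000 = 24182; condensate cools 100→T: 0.0107×4180×(T − 100) = 44.73(T − 100); original water: 3222.8(T − 32)
3267.5 T = 24182 + 4472.6 + 103129 = 131784
T ≈ 40.33 °C, under the boiling point, so the assumption holds.

T_f ≈ 40.3 °C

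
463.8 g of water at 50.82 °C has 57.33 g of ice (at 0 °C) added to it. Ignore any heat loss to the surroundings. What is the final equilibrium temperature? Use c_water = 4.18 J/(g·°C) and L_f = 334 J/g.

T_f ≈ 36.4 °C

Energy balance with sensible and latent terms:
melt ice: 57.33·334 = 19148; meltwater 0→T: 57.33·4.18·T = 239.64 T; water cools: 463.8·4.18·(T − 50.82) = 1938.7(T − 50.82)
2178.3 T = 98524 − 19148 = 79376
T ≈ 36.44 °C. Since T > 0 °C, the all-ice-melts assumption holds.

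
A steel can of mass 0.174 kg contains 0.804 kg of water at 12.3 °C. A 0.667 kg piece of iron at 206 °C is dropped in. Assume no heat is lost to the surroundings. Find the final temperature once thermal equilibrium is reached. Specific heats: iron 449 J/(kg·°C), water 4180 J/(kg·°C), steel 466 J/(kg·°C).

Heat gained plus heat lost sum to zero:
0.667·449·(T − 206) + 0.804·4180·(T − 12.3) + 0.174·466·(T − 12.3) = 0
299.48(T − 206) + 3360.7(T − 12.3) + 81.08(T − 12.3) = 0
(299.48 + 3360.7 + 81.08) T = 299.48·206 + 3360.7·12.3 + 81.08·12.3
T = 104028/3741.3 ≈ 27.81 °C

T_f ≈ 27.8 °C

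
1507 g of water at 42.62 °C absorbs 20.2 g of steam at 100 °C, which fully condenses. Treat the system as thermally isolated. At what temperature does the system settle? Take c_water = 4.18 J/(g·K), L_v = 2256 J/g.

Heat gained plus heat lost sum to zero:
condense steam: −20.2×2256 = −45571; condensed water 100 °C→T: 84.44(T − 100); water warms: 1507×4.18×(T − 42.62) = 6299.3(T − 42.62)
6383.7 T = 45571 + 8443.6 + 268474 = 322489
T ≈ 50.52 °C, under the boiling point, so the assumption holds.

T_f ≈ 50.5 °C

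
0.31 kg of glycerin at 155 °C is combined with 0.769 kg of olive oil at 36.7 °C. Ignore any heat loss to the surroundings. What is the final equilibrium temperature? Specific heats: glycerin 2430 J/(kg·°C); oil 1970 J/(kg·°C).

T_f ≈ 76.0 °C

With ΣQ=0 the equilibrium temperature is the m·c-weighted mean:
T_f = (753.3×155 + 1514.9×36.7) / (753.3 + 1514.9)
    = 172359 / 2268.2 ≈ 75.99 °C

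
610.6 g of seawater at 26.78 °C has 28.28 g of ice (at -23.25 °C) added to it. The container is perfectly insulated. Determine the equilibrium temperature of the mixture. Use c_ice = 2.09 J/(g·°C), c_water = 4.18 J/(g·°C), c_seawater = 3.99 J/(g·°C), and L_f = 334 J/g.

Heat gained plus heat lost sum to zero:
ice -23.25→0 °C: 28.28·2.09·23.25 = 1374.2; latent heat to melt: 28.28·334 = 9445.5; warm the meltwater: 118.21 T; seawater: 2436.3(T − 26.78)
2554.5 T = 65244 − 10820 = 54424
T ≈ 21.31 °C. Since T > 0 °C, the all-ice-melts assumption holds.

T_f ≈ 21.3 °C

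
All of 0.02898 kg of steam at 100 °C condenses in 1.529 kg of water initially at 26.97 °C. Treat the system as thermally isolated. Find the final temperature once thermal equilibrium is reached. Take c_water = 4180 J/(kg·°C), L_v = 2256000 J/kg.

T_f ≈ 38.4 °C

Setting the total heat transfer to zero:
condense steam: −0.02898·2256000 = −65379
  condensate cools 100→T: 0.02898·4180·(T − 100) = 121.14(T − 100)
  water warms: 1.529·4180·(T − 26.97) = 6391.2(T − 26.97)
6512.4 T = 65379 + 12114 + 172371 = 249864
T ≈ 38.37 °C — below 100 °C, confirming all the steam condensed.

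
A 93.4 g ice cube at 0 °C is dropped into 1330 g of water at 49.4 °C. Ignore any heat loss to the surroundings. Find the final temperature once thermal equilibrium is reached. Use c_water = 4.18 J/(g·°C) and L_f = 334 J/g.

T_f ≈ 40.9 °C

Energy balance with sensible and latent terms:
melt ice: 93.4·334 = 31196; warm the meltwater: 390.41 T; water cools: 1330·4.18·(T − 49.4) = 5559.4(T − 49.4)
5949.8 T = 274634 − 31196 = 243439
T ≈ 40.92 °C — above 0 °C, consistent with complete melting.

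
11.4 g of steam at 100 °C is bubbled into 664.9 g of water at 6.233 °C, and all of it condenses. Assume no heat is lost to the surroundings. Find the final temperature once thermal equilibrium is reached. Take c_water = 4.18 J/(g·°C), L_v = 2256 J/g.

T_f ≈ 16.9 °C

Let T be the final temperature. ΣQ_i = 0:
latent heat released on condensation: 11.4·2256 = 25718; condensed water 100 °C→T: 47.65(T − 100); original water: 2779.3(T − 6.233)
2826.9 T = 25718 + 4765.2 + 17323 = 47807
T ≈ 16.91 °C — below 100 °C, confirming all the steam condensed.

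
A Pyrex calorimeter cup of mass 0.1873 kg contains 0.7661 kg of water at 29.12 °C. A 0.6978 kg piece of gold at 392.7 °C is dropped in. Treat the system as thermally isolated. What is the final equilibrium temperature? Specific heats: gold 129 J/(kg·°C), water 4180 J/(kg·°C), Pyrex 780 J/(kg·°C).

Net heat exchanged in the isolated system is zero:
0.6978×129×(T − 392.7) + 0.7661×4180×(T − 29.12) + 0.1873×780×(T − 29.12) = 0
3438.4 T = 132855
T ≈ 38.64 °C

T_f ≈ 38.6 °C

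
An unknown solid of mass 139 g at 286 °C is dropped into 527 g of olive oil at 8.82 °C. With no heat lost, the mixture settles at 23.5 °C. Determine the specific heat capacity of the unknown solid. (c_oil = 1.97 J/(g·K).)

Setting the total heat transfer to zero:
139·c·(23.5 − 286) + 527·1.97·(23.5 − 8.82) = 0
-36488 c = -15241
c = -15241/-36488 ≈ 0.4177 J/(g·K)

c ≈ 0.418 J/(g·K)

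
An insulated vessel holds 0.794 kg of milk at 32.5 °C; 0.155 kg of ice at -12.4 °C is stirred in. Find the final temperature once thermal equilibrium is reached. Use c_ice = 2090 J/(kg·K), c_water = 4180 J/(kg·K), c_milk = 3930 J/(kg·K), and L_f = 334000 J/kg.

Energy conservation, ΣQ = 0:
ice -12.4→0 °C: 0.155·2090·12.4 = 4017
  latent heat to melt: 0.155·334000 = 51770
  meltwater 0→T: 0.155·4180·T = 647.9 T
  milk cools: 0.794·3930·(T − 32.5) = 3120.4(T − 32.5)
3768.3 T = 101414 − 55787 = 45627
T ≈ 12.11 °C. Since T > 0 °C, the all-ice-melts assumption holds.

T_f ≈ 12.1 °C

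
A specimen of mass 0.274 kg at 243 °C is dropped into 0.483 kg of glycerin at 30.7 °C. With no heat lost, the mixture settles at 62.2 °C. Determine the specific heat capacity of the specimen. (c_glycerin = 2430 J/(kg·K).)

c ≈ 746 J/(kg·K)

m_s c (T_s − T_f) = m_glycerin c_glycerin (T_f − T_0):
0.274·c·(243 − 62.2) = 0.483·2430·(62.2 − 30.7)
49.54 c = 36971  ⇒  c ≈ 746.3 J/(kg·K)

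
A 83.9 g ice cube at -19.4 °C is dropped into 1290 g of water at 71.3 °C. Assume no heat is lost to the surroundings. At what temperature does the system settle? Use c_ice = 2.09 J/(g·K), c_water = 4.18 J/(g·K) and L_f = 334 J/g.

Conservation of energy gives ΣQ = 0:
ice -19.4→0 °C: 83.9×2.09×19.4 = 3401.8; latent heat to melt: 83.9×334 = 28023; meltwater 0→T: 83.9×4.18×T = 350.7 T; water cools: 1290×4.18×(T − 71.3) = 5392.2(T − 71.3)
5742.9 T = 384464 − 31424 = 353039
T ≈ 61.47 °C. Since T > 0 °C, the all-ice-melts assumption holds.

T_f ≈ 61.5 °C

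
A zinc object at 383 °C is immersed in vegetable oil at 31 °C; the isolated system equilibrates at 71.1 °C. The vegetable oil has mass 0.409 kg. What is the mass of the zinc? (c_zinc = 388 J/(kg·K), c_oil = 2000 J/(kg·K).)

Heat lost by the zinc = heat gained by the oil:
m×388×(383 − 71.1) = 0.409×2000×(71.1 − 31)
121017 m = 32802  ⇒  m ≈ 0.2711 kg

m ≈ 0.271 kg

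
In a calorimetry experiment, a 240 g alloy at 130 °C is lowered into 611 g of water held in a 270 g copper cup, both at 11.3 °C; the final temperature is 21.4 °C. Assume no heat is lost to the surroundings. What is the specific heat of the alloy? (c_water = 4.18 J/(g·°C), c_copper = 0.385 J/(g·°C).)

c ≈ 1.03 J/(g·°C)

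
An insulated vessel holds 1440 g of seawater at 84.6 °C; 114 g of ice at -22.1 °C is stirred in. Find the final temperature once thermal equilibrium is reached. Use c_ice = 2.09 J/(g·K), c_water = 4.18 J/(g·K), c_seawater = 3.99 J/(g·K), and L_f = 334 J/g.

T_f ≈ 71.2 °C

Conservation of energy gives ΣQ = 0:
ice -22.1→0 °C: 114·2.09·22.1 = 5265.5; latent heat to melt: 114·334 = 38076; meltwater 0→T: 114·4.18·T = 476.52 T; seawater cools: 1440·3.99·(T − 84.6) = 5745.6(T − 84.6)
6222.1 T = 486078 − 43342 = 442736
T ≈ 71.16 °C (positive, so assuming full melt was valid).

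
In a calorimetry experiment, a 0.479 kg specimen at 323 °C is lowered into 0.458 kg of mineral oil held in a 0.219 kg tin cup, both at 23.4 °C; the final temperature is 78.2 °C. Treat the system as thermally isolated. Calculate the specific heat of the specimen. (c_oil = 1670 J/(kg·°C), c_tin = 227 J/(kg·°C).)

Heat gained plus heat lost sum to zero:
0.479×c×(78.2 − 323) + 0.458×1670×(78.2 − 23.4) + 0.219×227×(78.2 − 23.4) = 0
-117.26 c = -44639
c = -44639/-117.26 ≈ 380.7 J/(kg·°C)

c ≈ 381 J/(kg·°C)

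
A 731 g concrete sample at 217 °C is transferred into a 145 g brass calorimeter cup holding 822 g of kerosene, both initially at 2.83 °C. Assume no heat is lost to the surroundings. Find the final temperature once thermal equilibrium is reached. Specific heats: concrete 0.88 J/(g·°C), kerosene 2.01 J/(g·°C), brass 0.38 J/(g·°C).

T_f ≈ 61.4 °C

T_f = Σ m_i c_i T_i / Σ m_i c_i:
T_f = (643.28*217 + 1652.2*2.83 + 55.1*2.83) / (643.28 + 1652.2 + 55.1)
    = 144423 / 2350.6 ≈ 61.44 °C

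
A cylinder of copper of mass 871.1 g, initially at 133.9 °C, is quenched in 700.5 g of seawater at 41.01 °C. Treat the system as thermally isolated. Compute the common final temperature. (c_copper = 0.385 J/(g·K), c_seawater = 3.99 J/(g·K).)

T_f ≈ 51.0 °C

Heat lost by the copper equals heat gained by the seawater:
871.1*0.385*(133.9 − T) = 700.5*3.99*(T − 41.01)
335.37(133.9 − T) = 2795(T − 41.01)
3130.4 T = 159529  ⇒  T ≈ 50.96 °C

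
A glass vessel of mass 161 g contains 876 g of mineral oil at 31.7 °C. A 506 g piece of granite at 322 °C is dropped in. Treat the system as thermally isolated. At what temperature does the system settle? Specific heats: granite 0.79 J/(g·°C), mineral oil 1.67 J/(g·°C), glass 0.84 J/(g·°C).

T_f ≈ 89.8 °C

Setting the total heat transfer to zero:
506·0.79·(T − 322) + 876·1.67·(T − 31.7) + 161·0.84·(T − 31.7) = 0
(399.74 + 1462.9 + 135.24) T = 399.74·322 + 1462.9·31.7 + 135.24·31.7
T = 179378/1997.9 ≈ 89.78 °C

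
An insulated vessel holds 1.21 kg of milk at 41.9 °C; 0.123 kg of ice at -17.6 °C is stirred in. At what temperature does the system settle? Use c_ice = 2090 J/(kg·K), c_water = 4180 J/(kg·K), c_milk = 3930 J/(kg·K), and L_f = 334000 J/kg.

Let T be the final temperature. ΣQ_i = 0:
warm ice to 0 °C: 0.123·2090·(0 − (-17.6)) = 4524.4; latent heat to melt: 0.123·334000 = 41082; meltwater 0→T: 0.123·4180·T = 514.14 T; milk cools: 1.21·3930·(T − 41.9) = 4755.3(T − 41.9)
5269.4 T = 199247 − 45606 = 153641
T ≈ 29.16 °C — above 0 °C, consistent with complete melting.

T_f ≈ 29.2 °C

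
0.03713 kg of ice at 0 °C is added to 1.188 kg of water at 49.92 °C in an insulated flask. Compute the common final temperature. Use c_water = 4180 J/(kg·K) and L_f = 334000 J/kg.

Energy balance with sensible and latent terms:
fusion: m_ice L_f = 0.03713·334000 = 12401
  warm the meltwater: 155.2 T
  water cools: 1.188·4180·(T − 49.92) = 4965.8(T − 49.92)
5121 T = 247895 − 12401 = 235493
T ≈ 45.99 °C. Since T > 0 °C, the all-ice-melts assumption holds.

T_f ≈ 46.0 °C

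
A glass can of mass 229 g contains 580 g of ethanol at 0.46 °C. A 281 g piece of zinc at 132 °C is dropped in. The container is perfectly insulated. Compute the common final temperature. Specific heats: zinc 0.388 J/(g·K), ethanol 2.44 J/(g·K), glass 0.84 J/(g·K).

T_f ≈ 8.8 °C

Setting the total heat transfer to zero:
281·0.388·(T − 132) + 580·2.44·(T − 0.46) + 229·0.84·(T − 0.46) = 0
(109.03 + 1415.2 + 192.36) T = 109.03·132 + 1415.2·0.46 + 192.36·0.46
T = 15131/1716.6 ≈ 8.81 °C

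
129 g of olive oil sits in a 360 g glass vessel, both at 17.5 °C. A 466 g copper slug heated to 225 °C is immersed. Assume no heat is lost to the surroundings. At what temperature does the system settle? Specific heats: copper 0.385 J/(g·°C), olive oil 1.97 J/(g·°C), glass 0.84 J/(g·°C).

Setting the total heat transfer to zero:
466×0.385×(T − 225) + 129×1.97×(T − 17.5) + 360×0.84×(T − 17.5) = 0
179.41(T − 225) + 254.13(T − 17.5) + 302.4(T − 17.5) = 0
(179.41 + 254.13 + 302.4) T = 179.41×225 + 254.13×17.5 + 302.4×17.5
T = 50107/735.94 ≈ 68.09 °C

T_f ≈ 68.1 °C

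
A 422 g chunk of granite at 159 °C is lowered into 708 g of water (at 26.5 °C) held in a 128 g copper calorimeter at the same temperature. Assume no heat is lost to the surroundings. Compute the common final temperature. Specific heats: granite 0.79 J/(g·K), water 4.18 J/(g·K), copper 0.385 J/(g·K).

T_f ≈ 39.7 °C

Energy conservation, ΣQ = 0:
422·0.79·(T − 159) + 708·4.18·(T − 26.5) + 128·0.385·(T − 26.5) = 0
(333.38 + 2959.4 + 49.28) T = 333.38·159 + 2959.4·26.5 + 49.28·26.5
T = 132738/3342.1 ≈ 39.72 °C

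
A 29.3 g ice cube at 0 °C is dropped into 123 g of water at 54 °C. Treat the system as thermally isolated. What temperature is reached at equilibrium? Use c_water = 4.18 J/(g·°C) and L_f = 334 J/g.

T_f ≈ 28.2 °C

Let T be the final temperature. ΣQ_i = 0:
melt ice: 29.3·334 = 9786.2; meltwater 0→T: 29.3·4.18·T = 122.47 T; water cools: 123·4.18·(T − 54) = 514.14(T − 54)
636.61 T = 27764 − 9786.2 = 17977
T ≈ 28.24 °C — above 0 °C, consistent with complete melting.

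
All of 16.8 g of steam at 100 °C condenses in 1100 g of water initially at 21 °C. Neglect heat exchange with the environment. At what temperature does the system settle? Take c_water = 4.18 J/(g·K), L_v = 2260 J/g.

T_f ≈ 30.3 °C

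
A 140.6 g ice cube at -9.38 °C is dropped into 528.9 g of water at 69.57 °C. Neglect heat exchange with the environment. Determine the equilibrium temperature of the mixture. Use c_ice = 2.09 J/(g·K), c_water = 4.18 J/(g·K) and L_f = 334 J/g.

T_f ≈ 37.2 °C

Sum of m c ΔT and latent-heat terms is zero:
warm ice to 0 °C: 140.6×2.09×(0 − (-9.38)) = 2756.4
  melt ice: 140.6×334 = 46960
  meltwater 0→T: 140.6×4.18×T = 587.71 T
  water cools: 528.9×4.18×(T − 69.57) = 2210.8(T − 69.57)
2798.5 T = 153805 − 49717 = 104089
T ≈ 37.19 °C (positive, so assuming full melt was valid).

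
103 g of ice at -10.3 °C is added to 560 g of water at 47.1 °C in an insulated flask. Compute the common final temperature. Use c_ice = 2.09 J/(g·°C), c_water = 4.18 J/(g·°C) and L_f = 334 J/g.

T_f ≈ 26.6 °C

Setting the total heat transfer to zero:
ice -10.3→0 °C: 103·2.09·10.3 = 2217.3
  latent heat to melt: 103·334 = 34402
  meltwater 0→T: 103·4.18·T = 430.54 T
  water cools: 560·4.18·(T − 47.1) = 2340.8(T − 47.1)
2771.3 T = 110252 − 36619 = 73632
T ≈ 26.57 °C. Since T > 0 °C, the all-ice-melts assumption holds.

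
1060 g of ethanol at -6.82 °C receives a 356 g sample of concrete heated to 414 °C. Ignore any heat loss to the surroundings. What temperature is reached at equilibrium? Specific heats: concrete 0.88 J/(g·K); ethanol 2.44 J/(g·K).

Net heat exchanged in the isolated system is zero:
356*0.88*(T − 414) + 1060*2.44*(T − (-6.82)) = 0
313.28(T − 414) + 2586.4(T − (-6.82)) = 0
2899.7 T = 112059
T = 112059 / 2899.7 = 38.6 °C

T_f ≈ 38.6 °C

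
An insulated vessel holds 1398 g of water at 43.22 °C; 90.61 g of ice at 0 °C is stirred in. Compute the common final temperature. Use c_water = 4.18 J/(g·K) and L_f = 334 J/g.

T_f ≈ 35.7 °C

Energy balance with sensible and latent terms:
fusion: m_ice L_f = 90.61·334 = 30264
  meltwater 0→T: 90.61·4.18·T = 378.75 T
  water cools: 1398·4.18·(T − 43.22) = 5843.6(T − 43.22)
6222.4 T = 252562 − 30264 = 222298
T ≈ 35.73 °C. Since T > 0 °C, the all-ice-melts assumption holds.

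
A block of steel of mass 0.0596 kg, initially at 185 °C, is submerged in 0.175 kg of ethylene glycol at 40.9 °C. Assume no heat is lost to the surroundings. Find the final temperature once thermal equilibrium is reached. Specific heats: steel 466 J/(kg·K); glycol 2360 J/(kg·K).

Conservation of energy gives ΣQ = 0:
0.0596·466·(T − 185) + 0.175·2360·(T − 40.9) = 0
27.77(T − 185) + 413(T − 40.9) = 0
440.77 T = 22030
T = 22030 / 440.77 = 50 °C

T_f ≈ 50.0 °C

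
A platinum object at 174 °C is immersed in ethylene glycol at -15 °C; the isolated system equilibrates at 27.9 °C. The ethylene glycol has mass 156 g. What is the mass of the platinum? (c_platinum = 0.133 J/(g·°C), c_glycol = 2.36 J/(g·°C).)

Heat lost by the platinum = heat gained by the glycol:
m×0.133×(174 − 27.9) = 156×2.36×(27.9 − (-15))
19.43 m = 15794  ⇒  m ≈ 812.8 g

m ≈ 813 g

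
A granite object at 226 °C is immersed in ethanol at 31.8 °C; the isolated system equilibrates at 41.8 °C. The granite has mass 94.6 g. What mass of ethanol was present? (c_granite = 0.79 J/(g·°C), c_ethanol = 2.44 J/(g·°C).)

Heat lost by the granite = heat gained by the ethanol:
94.6·0.79·(226 − 41.8) = m·2.44·(41.8 − 31.8)
24.4 m = 13766  ⇒  m ≈ 564.2 g

m ≈ 564 g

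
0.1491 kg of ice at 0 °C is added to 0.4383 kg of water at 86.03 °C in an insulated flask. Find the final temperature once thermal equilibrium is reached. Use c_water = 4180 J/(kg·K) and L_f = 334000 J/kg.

Let T be the final temperature. ΣQ_i = 0:
melt ice: 0.1491·334000 = 49799
  meltwater 0→T: 0.1491·4180·T = 623.24 T
  water: 1832.1(T − 86.03)
2455.3 T = 157615 − 49799 = 107816
T ≈ 43.91 °C (positive, so assuming full melt was valid).

T_f ≈ 43.9 °C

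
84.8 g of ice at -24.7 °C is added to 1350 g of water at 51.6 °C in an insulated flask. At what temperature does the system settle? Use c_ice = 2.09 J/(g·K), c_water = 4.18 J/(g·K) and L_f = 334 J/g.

T_f ≈ 43.1 °C

Net heat exchanged in the isolated system is zero:
ice -24.7→0 °C: 84.8·2.09·24.7 = 4377.6; melt ice: 84.8·334 = 28323; warm the meltwater: 354.46 T; water cools: 1350·4.18·(T − 51.6) = 5643(T − 51.6)
5997.5 T = 291179 − 32701 = 258478
T ≈ 43.10 °C — above 0 °C, consistent with complete melting.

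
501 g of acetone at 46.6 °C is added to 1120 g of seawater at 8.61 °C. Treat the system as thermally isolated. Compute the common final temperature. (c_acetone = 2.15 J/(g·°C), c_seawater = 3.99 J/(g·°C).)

T_f ≈ 16.0 °C

With ΣQ=0 the equilibrium temperature is the m·c-weighted mean:
T_f = (1077.1×46.6 + 4468.8×8.61) / (1077.1 + 4468.8)
    = 88672 / 5545.9 ≈ 15.99 °C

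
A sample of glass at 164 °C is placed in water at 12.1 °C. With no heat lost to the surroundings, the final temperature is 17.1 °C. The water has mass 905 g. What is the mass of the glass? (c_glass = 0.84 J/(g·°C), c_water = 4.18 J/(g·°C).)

m ≈ 153 g

Heat lost by the glass = heat gained by the water:
m×0.84×(164 − 17.1) = 905×4.18×(17.1 − 12.1)
123.4 m = 18915  ⇒  m ≈ 153.3 g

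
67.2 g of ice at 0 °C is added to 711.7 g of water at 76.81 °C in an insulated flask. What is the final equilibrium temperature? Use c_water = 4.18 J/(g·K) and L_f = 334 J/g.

T_f ≈ 63.3 °C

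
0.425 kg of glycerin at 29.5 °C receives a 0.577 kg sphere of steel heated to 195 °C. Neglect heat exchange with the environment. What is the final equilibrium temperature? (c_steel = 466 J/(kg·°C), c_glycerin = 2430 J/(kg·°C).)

T_f ≈ 63.7 °C

Net heat exchanged in the isolated system is zero:
0.577·466·(T − 195) + 0.425·2430·(T − 29.5) = 0
1301.6 T = 82898
T = 82898 / 1301.6 = 63.7 °C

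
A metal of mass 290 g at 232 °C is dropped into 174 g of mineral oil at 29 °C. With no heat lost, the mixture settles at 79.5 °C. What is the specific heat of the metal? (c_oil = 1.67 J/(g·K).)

c ≈ 0.332 J/(g·K)

Let T be the final temperature. ΣQ_i = 0:
290·c·(79.5 − 232) + 174·1.67·(79.5 − 29) = 0
-44225 c = -14674
c = -14674/-44225 ≈ 0.3318 J/(g·K)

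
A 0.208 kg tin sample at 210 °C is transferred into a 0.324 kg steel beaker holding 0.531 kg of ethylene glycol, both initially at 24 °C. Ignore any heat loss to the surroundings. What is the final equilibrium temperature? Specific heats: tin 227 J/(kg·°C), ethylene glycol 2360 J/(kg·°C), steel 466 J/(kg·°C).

T_f = Σ m_i c_i T_i / Σ m_i c_i:
T_f = (47.22×210 + 1253.2×24 + 150.98×24) / (47.22 + 1253.2 + 150.98)
    = 43615 / 1451.4 ≈ 30.05 °C

T_f ≈ 30.1 °C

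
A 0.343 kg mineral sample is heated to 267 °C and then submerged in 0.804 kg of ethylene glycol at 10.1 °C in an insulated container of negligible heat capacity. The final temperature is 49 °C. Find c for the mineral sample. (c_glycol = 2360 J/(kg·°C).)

Energy conservation, ΣQ = 0:
0.343×c×(49 − 267) + 0.804×2360×(49 − 10.1) = 0
-74.77 c = -73810
c = -73810/-74.77 ≈ 987.1 J/(kg·°C)

c ≈ 987 J/(kg·°C)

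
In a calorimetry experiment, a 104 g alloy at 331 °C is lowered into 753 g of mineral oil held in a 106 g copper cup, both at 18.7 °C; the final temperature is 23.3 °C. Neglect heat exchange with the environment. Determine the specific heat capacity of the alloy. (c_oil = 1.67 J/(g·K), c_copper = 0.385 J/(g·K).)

Let T be the final temperature. ΣQ_i = 0:
104·c·(23.3 − 331) + 753·1.67·(23.3 − 18.7) + 106·0.385·(23.3 − 18.7) = 0
-32001 c = -5972.3
c = -5972.3/-32001 ≈ 0.1866 J/(g·K)

c ≈ 0.187 J/(g·K)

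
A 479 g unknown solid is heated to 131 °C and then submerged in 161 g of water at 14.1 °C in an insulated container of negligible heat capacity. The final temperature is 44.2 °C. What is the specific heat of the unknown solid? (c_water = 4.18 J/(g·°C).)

c ≈ 0.487 J/(g·°C)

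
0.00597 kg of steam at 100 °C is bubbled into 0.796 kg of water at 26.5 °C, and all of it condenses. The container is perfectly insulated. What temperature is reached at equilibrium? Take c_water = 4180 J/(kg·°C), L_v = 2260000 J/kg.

Taking heat into each body as positive, Σ m c ΔT = 0:
steam→water at 100 °C releases m L_v = 0.00597·2260000 = 13492; condensed water 100 °C→T: 24.95(T − 100); original water: 3327.3(T − 26.5)
3352.2 T = 13492 + 2495.5 + 88173 = 104161
T ≈ 31.07 °C (< 100 °C, so full condensation is consistent).

T_f ≈ 31.1 °C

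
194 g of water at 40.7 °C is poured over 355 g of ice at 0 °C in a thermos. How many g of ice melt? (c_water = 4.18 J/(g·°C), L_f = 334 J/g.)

Water can give up m c ΔT = 194·4.18·40.7 = 33004 J before reaching 0 °C.
To melt every bit of ice: 355·334 = 118570 J.
Since 33004 < 118570 J, not all the ice melts; equilibrium is at 0 °C.
m_melt = 33004 / L_f = 98.82 g.

m_melted ≈ 98.8 g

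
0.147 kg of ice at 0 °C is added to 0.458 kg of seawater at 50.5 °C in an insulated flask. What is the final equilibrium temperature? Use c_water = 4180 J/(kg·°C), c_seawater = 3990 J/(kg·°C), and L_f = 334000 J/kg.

T_f ≈ 17.7 °C

Conservation of energy gives ΣQ = 0:
latent heat to melt: 0.147×334000 = 49098
  warm the meltwater: 614.46 T
  seawater cools: 0.458×3990×(T − 50.5) = 1827.4(T − 50.5)
2441.9 T = 92285 − 49098 = 43187
T ≈ 17.69 °C — above 0 °C, consistent with complete melting.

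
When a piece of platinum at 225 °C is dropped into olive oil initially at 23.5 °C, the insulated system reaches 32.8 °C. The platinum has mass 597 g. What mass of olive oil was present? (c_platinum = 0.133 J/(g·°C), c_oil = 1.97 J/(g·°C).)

Net heat exchanged in the isolated system is zero:
597×0.133×(32.8 − 225) + m×1.97×(32.8 − 23.5) = 0
18.32 m = 15261
m = 15261/18.32 ≈ 833 g

m ≈ 833 g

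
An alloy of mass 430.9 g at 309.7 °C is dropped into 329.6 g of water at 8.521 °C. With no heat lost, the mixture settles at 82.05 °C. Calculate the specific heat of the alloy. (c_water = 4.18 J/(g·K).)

Let T be the final temperature. ΣQ_i = 0:
430.9·c·(82.05 − 309.7) + 329.6·4.18·(82.05 − 8.521) = 0
-98094 c = -101303
c = -101303/-98094 ≈ 1.033 J/(g·K)

c ≈ 1.03 J/(g·K)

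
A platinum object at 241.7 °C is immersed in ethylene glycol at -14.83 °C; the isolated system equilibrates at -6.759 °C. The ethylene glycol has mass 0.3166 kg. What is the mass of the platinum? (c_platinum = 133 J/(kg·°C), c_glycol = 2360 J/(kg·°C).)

m ≈ 0.182 kg

Energy conservation, ΣQ = 0:
m·133·(-6.759 − 241.7) + 0.3166·2360·(-6.759 − (-14.83)) = 0
-33045 m = -6030.5
m = -6030.5/-33045 ≈ 0.1825 kg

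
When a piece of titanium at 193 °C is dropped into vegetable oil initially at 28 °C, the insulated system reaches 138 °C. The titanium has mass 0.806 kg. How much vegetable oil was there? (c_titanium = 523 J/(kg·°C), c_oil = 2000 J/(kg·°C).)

Heat lost by the titanium = heat gained by the oil:
0.806×523×(193 − 138) = m×2000×(138 − 28)
220000 m = 23185  ⇒  m ≈ 0.1054 kg

m ≈ 0.105 kg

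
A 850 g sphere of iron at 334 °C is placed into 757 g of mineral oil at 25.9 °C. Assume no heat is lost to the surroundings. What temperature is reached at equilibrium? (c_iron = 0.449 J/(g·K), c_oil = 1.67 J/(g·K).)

With ΣQ=0 the equilibrium temperature is the m·c-weighted mean:
T_f = (381.65*334 + 1264.2*25.9) / (381.65 + 1264.2)
    = 160214 / 1645.8 ≈ 97.34 °C

T_f ≈ 97.3 °C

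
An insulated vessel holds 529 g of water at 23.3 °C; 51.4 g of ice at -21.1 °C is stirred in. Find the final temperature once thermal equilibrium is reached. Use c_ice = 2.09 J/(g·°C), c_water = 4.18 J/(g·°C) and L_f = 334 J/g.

T_f ≈ 13.2 °C

Taking heat into each body as positive, Σ m c ΔT = 0:
warm ice to 0 °C: 51.4×2.09×(0 − (-21.1)) = 2266.7
  fusion: m_ice L_f = 51.4×334 = 17168
  warm the meltwater: 214.85 T
  water cools: 529×4.18×(T − 23.3) = 2211.2(T − 23.3)
2426.1 T = 51521 − 19434 = 32087
T ≈ 13.23 °C (positive, so assuming full melt was valid).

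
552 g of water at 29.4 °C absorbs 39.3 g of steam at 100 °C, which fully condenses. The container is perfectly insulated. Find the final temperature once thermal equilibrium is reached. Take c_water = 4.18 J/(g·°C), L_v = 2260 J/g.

T_f ≈ 70.0 °C

Conservation of energy gives ΣQ = 0:
latent heat released on condensation: 39.3×2260 = 88818; condensed water 100 °C→T: 164.27(T − 100); water warms: 552×4.18×(T − 29.4) = 2307.4(T − 29.4)
2471.6 T = 88818 + 16427 + 67836 = 173082
T ≈ 70.03 °C, under the boiling point, so the assumption holds.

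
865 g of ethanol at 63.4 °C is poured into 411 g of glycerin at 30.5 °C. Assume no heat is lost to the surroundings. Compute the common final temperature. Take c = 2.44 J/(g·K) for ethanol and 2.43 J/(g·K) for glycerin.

T_f ≈ 52.8 °C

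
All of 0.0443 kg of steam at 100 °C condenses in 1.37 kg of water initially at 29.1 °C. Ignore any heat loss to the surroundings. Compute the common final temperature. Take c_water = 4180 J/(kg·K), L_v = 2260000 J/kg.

T_f ≈ 48.3 °C

Let T be the final temperature. ΣQ_i = 0:
steam→water at 100 °C releases m L_v = 0.0443×2260000 = 100118
  condensed water 100 °C→T: 185.17(T − 100)
  water warms: 1.37×4180×(T − 29.1) = 5726.6(T − 29.1)
5911.8 T = 100118 + 18517 + 166644 = 285279
T ≈ 48.26 °C, under the boiling point, so the assumption holds.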